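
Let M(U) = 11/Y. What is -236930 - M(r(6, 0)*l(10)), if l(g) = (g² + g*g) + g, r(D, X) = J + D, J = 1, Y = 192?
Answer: -45490571/192 ≈ -2.3693e+5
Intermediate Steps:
r(D, X) = 1 + D
l(g) = g + 2*g² (l(g) = (g² + g²) + g = 2*g² + g = g + 2*g²)
M(U) = 11/192
-236930 - M(r(6, 0)*l(10)) = -236930 - 1*11/192 = -236930 - 11/192 = -45490571/192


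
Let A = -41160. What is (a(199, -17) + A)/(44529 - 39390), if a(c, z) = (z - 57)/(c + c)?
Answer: -8190877/1022661 ≈ -8.0094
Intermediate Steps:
a(c, z) = (-57 + z)/(2*c) (a(c, z) = (-57 + z)/((2*c)) = (-57 + z)*(1/(2*c)) = (-57 + z)/(2*c))
(a(199, -17) + A)/(44529 - 39390) = ((½)*(-57 - 17)/199 - 41160)/(44529 - 39390) = ((½)*(1/199)*(-74) - 41160)/5139 = (-37/199 - 41160)*(1/5139) = -8190877/199*1/5139 = -8190877/1022661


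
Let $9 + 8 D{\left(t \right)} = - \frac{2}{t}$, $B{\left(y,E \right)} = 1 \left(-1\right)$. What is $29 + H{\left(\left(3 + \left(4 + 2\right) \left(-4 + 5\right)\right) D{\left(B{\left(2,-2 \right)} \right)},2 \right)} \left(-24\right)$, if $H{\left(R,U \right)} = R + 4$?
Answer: $122$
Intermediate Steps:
$B{\left(y,E \right)} = -1$
$D{\left(t \right)} = - \frac{9}{8} - \frac{1}{4 t}$ ($D{\left(t \right)} = - \frac{9}{8} + \frac{\left(-2\right) \frac{1}{t}}{8} = - \frac{9}{8} - \frac{1}{4 t}$)
$H{\left(R,U \right)} = 4 + R$
$29 + H{\left(\left(3 + \left(4 + 2\right) \left(-4 + 5\right)\right) D{\left(B{\left(2,-2 \right)} \right)},2 \right)} \left(-24\right) = 29 + \left(4 + \left(3 + \left(4 + 2\right) \left(-4 + 5\right)\right) \frac{-2 - -9}{8 \left(-1\right)}\right) \left(-24\right) = 29 + \left(4 + \left(3 + 6 \cdot 1\right) \frac{1}{8} \left(-1\right) \left(-2 + 9\right)\right) \left(-24\right) = 29 + \left(4 + \left(3 + 6\right) \frac{1}{8} \left(-1\right) 7\right) \left(-24\right) = 29 + \left(4 + 9 \left(- \frac{7}{8}\right)\right) \left(-24\right) = 29 + \left(4 - \frac{63}{8}\right) \left(-24\right) = 29 - -93 = 29 + 93 = 122$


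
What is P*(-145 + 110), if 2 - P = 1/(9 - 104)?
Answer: -1337/19 ≈ -70.368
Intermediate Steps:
P = 191/95 (P = 2 - 1/(9 - 104) = 2 - 1/(-95) = 2 - 1*(-1/95) = 2 + 1/95 = 191/95 ≈ 2.0105)
P*(-145 + 110) = 191*(-145 + 110)/95 = (191/95)*(-35) = -1337/19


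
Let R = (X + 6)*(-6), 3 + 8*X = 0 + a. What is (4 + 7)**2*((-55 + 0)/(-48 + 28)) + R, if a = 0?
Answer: 299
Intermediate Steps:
X = -3/8 (X = -3/8 + (0 + 0)/8 = -3/8 + (1/8)*0 = -3/8 + 0 = -3/8 ≈ -0.37500)
R = -135/4 (R = (-3/8 + 6)*(-6) = (45/8)*(-6) = -135/4 ≈ -33.750)
(4 + 7)**2*((-55 + 0)/(-48 + 28)) + R = (4 + 7)**2*((-55 + 0)/(-48 + 28)) - 135/4 = 11**2*(-55/(-20)) - 135/4 = 121*(-55*(-1/20)) - 135/4 = 121*(11/4) - 135/4 = 1331/4 - 135/4 = 299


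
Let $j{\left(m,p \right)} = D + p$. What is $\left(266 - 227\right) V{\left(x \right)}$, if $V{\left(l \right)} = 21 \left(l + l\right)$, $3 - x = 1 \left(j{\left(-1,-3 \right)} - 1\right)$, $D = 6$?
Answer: $1638$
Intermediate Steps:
$j{\left(m,p \right)} = 6 + p$
$x = 1$ ($x = 3 - 1 \left(\left(6 - 3\right) - 1\right) = 3 - 1 \left(3 - 1\right) = 3 - 1 \cdot 2 = 3 - 2 = 1$)
$V{\left(l \right)} = 42 l$ ($V{\left(l \right)} = 21 \cdot 2 l = 42 l$)
$\left(266 - 227\right) V{\left(x \right)} = \left(266 - 227\right) 42 \cdot 1 = \left(266 - 227\right) 42 = 39 \cdot 42 = 1638$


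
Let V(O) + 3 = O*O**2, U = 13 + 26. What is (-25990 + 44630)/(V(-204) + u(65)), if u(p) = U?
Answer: -4660/2122407 ≈ -0.0021956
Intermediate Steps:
U = 39
u(p) = 39
V(O) = -3 + O**3 (V(O) = -3 + O*O**2 = -3 + O**3)
(-25990 + 44630)/(V(-204) + u(65)) = (-25990 + 44630)/((-3 + (-204)**3) + 39) = 18640/((-3 - 8489664) + 39) = 18640/(-8489667 + 39) = 18640/(-8489628) = 18640*(-1/8489628) = -4660/2122407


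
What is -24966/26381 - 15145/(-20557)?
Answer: -113685817/542314217 ≈ -0.20963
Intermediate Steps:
-24966/26381 - 15145/(-20557) = -24966*1/26381 - 15145*(-1/20557) = -24966/26381 + 15145/20557 = -113685817/542314217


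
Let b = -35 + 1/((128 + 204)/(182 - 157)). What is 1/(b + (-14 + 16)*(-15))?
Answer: -332/21555 ≈ -0.015402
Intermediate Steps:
b = -11595/332 (b = -35 + 1/(332/25) = -35 + 25/332 = -11595/332 ≈ -34.925)
1/(b + (-14 + 16)*(-15)) = 1/(-11595/332 + (-14 + 16)*(-15)) = 1/(-11595/332 + 2*(-15)) = 1/(-11595/332 - 30) = 1/(-21555/332) = -332/21555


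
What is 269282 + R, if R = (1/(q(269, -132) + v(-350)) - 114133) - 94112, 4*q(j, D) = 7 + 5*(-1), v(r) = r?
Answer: 42664861/699 ≈ 61037.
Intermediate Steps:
q(j, D) = 1/2 (q(j, D) = (7 + 5*(-1))/4 = (7 - 5)/4 = (1/4)*2 = 1/2)
R = -145563257/699 (R = (1/(1/2 - 350) - 114133) - 94112 = (1/(-699/2) - 114133) - 94112 = (-2/699 - 114133) - 94112 = -79778969/699 - 94112 = -145563257/699 ≈ -2.0825e+5)
269282 + R = 269282 - 145563257/699 = 42664861/699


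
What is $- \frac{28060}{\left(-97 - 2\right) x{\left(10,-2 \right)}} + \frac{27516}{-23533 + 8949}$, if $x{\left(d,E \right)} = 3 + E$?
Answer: $\frac{101625739}{360954} \approx 281.55$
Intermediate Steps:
$- \frac{28060}{\left(-97 - 2\right) x{\left(10,-2 \right)}} + \frac{27516}{-23533 + 8949} = - \frac{28060}{\left(-97 - 2\right) \left(3 - 2\right)} + \frac{27516}{-23533 + 8949} = - \frac{28060}{\left(-99\right) 1} + \frac{27516}{-14584} = - \frac{28060}{-99} + 27516 \left(- \frac{1}{14584}\right) = \left(-28060\right) \left(- \frac{1}{99}\right) - \frac{6879}{3646} = \frac{28060}{99} - \frac{6879}{3646} = \frac{101625739}{360954}$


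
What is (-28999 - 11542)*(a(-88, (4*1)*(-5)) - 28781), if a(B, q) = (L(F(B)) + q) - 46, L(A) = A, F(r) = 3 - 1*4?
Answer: 1169526768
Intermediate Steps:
F(r) = -1 (F(r) = 3 - 4 = -1)
a(B, q) = -47 + q (a(B, q) = (-1 + q) - 46 = -47 + q)
(-28999 - 11542)*(a(-88, (4*1)*(-5)) - 28781) = (-28999 - 11542)*((-47 + (4*1)*(-5)) - 28781) = -40541*((-47 + 4*(-5)) - 28781) = -40541*((-47 - 20) - 28781) = -40541*(-67 - 28781) = -40541*(-28848) = 1169526768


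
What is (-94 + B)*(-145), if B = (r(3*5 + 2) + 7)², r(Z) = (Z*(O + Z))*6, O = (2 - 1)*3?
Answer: -607566675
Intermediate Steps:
O = 3 (O = 1*3 = 3)
r(Z) = 6*Z*(3 + Z) (r(Z) = (Z*(3 + Z))*6 = 6*Z*(3 + Z))
B = 4190209 (B = (6*(3*5 + 2)*(3 + (3*5 + 2)) + 7)² = (6*(15 + 2)*(3 + (15 + 2)) + 7)² = (6*17*(3 + 17) + 7)² = (6*17*20 + 7)² = (2040 + 7)² = 2047² = 4190209)
(-94 + B)*(-145) = (-94 + 4190209)*(-145) = 4190115*(-145) = -607566675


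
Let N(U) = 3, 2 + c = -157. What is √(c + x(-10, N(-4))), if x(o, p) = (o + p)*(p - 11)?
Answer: I*√103 ≈ 10.149*I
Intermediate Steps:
c = -159 (c = -2 - 157 = -159)
x(o, p) = (-11 + p)*(o + p) (x(o, p) = (o + p)*(-11 + p) = (-11 + p)*(o + p))
√(c + x(-10, N(-4))) = √(-159 + (3² - 11*(-10) - 11*3 - 10*3)) = √(-159 + (9 + 110 - 33 - 30)) = √(-159 + 56) = √(-103) = I*√103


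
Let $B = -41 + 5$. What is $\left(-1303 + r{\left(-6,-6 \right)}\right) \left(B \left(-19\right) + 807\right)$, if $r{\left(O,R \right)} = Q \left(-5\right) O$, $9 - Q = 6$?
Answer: $-1808583$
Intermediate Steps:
$Q = 3$ ($Q = 9 - 6 = 3$)
$B = -36$
$r{\left(O,R \right)} = - 15 O$ ($r{\left(O,R \right)} = 3 \left(-5\right) O = - 15 O$)
$\left(-1303 + r{\left(-6,-6 \right)}\right) \left(B \left(-19\right) + 807\right) = \left(-1303 - -90\right) \left(\left(-36\right) \left(-19\right) + 807\right) = \left(-1303 + 90\right) \left(684 + 807\right) = \left(-1213\right) 1491 = -1808583$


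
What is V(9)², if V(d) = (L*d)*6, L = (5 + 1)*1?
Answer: 104976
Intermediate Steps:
L = 6 (L = 6*1 = 6)
V(d) = 36*d (V(d) = (6*d)*6 = 36*d)
V(9)² = (36*9)² = 324² = 104976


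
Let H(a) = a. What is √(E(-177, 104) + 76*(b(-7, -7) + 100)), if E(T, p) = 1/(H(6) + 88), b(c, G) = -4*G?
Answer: √85956702/94 ≈ 98.631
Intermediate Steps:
E(T, p) = 1/94 (E(T, p) = 1/(6 + 88) = 1/94)
√(E(-177, 104) + 76*(b(-7, -7) + 100)) = √(1/94 + 76*(-4*(-7) + 100)) = √(1/94 + 76*(28 + 100)) = √(1/94 + 76*128) = √(1/94 + 9728) = √(914433/94) = √85956702/94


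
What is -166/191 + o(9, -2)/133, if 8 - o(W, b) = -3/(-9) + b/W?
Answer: -185141/228627 ≈ -0.80980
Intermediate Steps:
o(W, b) = 23/3 - b/W (o(W, b) = 8 - (-3/(-9) + b/W) = 8 - (-3*(-⅑) + b/W) = 8 - (⅓ + b/W) = 8 + (-⅓ - b/W) = 23/3 - b/W)
-166/191 + o(9, -2)/133 = -166/191 + (23/3 - 1*(-2)/9)/133 = -166*1/191 + (23/3 - 1*(-2)*⅑)*(1/133) = -166/191 + (23/3 + 2/9)*(1/133) = -166/191 + (71/9)*(1/133) = -166/191 + 71/1197 = -185141/228627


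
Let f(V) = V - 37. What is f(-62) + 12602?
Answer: 12503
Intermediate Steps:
f(V) = -37 + V
f(-62) + 12602 = (-37 - 62) + 12602 = -99 + 12602 = 12503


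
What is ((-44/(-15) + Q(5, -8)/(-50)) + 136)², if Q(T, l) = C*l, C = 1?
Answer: 108826624/5625 ≈ 19347.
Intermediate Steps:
Q(T, l) = l (Q(T, l) = 1*l = l)
((-44/(-15) + Q(5, -8)/(-50)) + 136)² = ((-44/(-15) - 8/(-50)) + 136)² = ((-44*(-1/15) - 8*(-1/50)) + 136)² = ((44/15 + 4/25) + 136)² = (232/75 + 136)² = (10432/75)² = 108826624/5625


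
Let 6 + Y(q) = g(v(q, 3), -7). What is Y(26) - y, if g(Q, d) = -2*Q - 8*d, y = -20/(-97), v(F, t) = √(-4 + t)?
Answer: 4830/97 - 2*I ≈ 49.794 - 2.0*I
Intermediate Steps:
y = 20/97 (y = -20*(-1/97) = 20/97 ≈ 0.20619)
g(Q, d) = -8*d - 2*Q
Y(q) = 50 - 2*I (Y(q) = -6 + (-8*(-7) - 2*√(-4 + 3)) = -6 + (56 - 2*I) = 50 - 2*I)
Y(26) - y = (50 - 2*I) - 1*20/97 = (50 - 2*I) - 20/97 = 4830/97 - 2*I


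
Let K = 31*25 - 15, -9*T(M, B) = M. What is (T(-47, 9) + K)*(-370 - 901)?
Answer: -8753377/9 ≈ -9.7260e+5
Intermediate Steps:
T(M, B) = -M/9
K = 760 (K = 775 - 15 = 760)
(T(-47, 9) + K)*(-370 - 901) = (-⅑*(-47) + 760)*(-370 - 901) = (47/9 + 760)*(-1271) = (6887/9)*(-1271) = -8753377/9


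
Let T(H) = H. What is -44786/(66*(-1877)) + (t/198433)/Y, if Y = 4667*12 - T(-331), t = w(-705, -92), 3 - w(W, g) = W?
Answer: 250325189224843/692421284749755 ≈ 0.36152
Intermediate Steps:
w(W, g) = 3 - W
t = 708 (t = 3 - 1*(-705) = 3 + 705 = 708)
Y = 56335 (Y = 4667*12 - 1*(-331) = 56004 + 331 = 56335)
-44786/(66*(-1877)) + (t/198433)/Y = -44786/(66*(-1877)) + (708/198433)/56335 = -44786/(-123882) + (708*(1/198433))*(1/56335) = -44786*(-1/123882) + (708/198433)*(1/56335) = 22393/61941 + 708/11178723055 = 250325189224843/692421284749755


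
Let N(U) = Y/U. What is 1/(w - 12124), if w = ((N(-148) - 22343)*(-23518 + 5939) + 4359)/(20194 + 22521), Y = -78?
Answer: -3160910/9258433677 ≈ -0.00034141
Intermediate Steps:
N(U) = -78/U
w = 29064439163/3160910 (w = ((-78/(-148) - 22343)*(-23518 + 5939) + 4359)/(20194 + 22521) = ((-78*(-1/148) - 22343)*(-17579) + 4359)/42715 = ((39/74 - 22343)*(-17579) + 4359)*(1/42715) = (-1653343/74*(-17579) + 4359)*(1/42715) = (29064116597/74 + 4359)*(1/42715) = (29064439163/74)*(1/42715) = 29064439163/3160910 ≈ 9195.0)
1/(w - 12124) = 1/(29064439163/3160910 - 12124) = 1/(-9258433677/3160910) = -3160910/9258433677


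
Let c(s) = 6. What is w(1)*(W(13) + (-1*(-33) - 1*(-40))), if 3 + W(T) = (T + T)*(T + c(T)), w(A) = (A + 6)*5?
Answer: 19740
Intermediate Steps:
w(A) = 30 + 5*A (w(A) = (6 + A)*5 = 30 + 5*A)
W(T) = -3 + 2*T*(6 + T) (W(T) = -3 + (T + T)*(T + 6) = -3 + (2*T)*(6 + T) = -3 + 2*T*(6 + T))
w(1)*(W(13) + (-1*(-33) - 1*(-40))) = (30 + 5*1)*((-3 + 2*13² + 12*13) + (-1*(-33) - 1*(-40))) = (30 + 5)*((-3 + 2*169 + 156) + (33 + 40)) = 35*((-3 + 338 + 156) + 73) = 35*(491 + 73) = 35*564 = 19740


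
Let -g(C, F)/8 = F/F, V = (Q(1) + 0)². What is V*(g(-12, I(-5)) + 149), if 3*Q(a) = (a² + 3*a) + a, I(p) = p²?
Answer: 1175/3 ≈ 391.67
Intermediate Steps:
Q(a) = a²/3 + 4*a/3 (Q(a) = ((a² + 3*a) + a)/3 = (a² + 4*a)/3 = a²/3 + 4*a/3)
V = 25/9 (V = ((⅓)*1*(4 + 1) + 0)² = ((⅓)*1*5 + 0)² = (5/3 + 0)² = (5/3)² = 25/9 ≈ 2.7778)
g(C, F) = -8 (g(C, F) = -8*F/F = -8*1 = -8)
V*(g(-12, I(-5)) + 149) = 25*(-8 + 149)/9 = (25/9)*141 = 1175/3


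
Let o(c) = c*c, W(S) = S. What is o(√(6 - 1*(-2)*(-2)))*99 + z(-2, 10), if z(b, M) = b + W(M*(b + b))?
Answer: 156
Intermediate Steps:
z(b, M) = b + 2*M*b (z(b, M) = b + M*(b + b) = b + M*(2*b) = b + 2*M*b)
o(c) = c²
o(√(6 - 1*(-2)*(-2)))*99 + z(-2, 10) = (√(6 - 1*(-2)*(-2)))²*99 - 2*(1 + 2*10) = (√(6 + 2*(-2)))²*99 - 2*(1 + 20) = (√(6 - 4))²*99 - 2*21 = (√2)²*99 - 42 = 2*99 - 42 = 198 - 42 = 156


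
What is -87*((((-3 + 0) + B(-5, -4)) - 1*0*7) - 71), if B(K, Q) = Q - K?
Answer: 6351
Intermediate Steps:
-87*((((-3 + 0) + B(-5, -4)) - 1*0*7) - 71) = -87*((((-3 + 0) + (-4 - 1*(-5))) - 1*0*7) - 71) = -87*(((-3 + (-4 + 5)) + 0*7) - 71) = -87*(((-3 + 1) + 0) - 71) = -87*((-2 + 0) - 71) = -87*(-2 - 71) = -87*(-73) = 6351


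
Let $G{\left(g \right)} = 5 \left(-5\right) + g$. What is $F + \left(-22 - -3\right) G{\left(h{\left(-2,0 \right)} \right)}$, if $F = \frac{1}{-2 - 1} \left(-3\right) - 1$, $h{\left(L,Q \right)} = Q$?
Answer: $475$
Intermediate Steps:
$F = 0$ ($F = \frac{1}{-3} \left(-3\right) - 1 = \left(- \frac{1}{3}\right) \left(-3\right) - 1 = 1 - 1 = 0$)
$G{\left(g \right)} = -25 + g$
$F + \left(-22 - -3\right) G{\left(h{\left(-2,0 \right)} \right)} = 0 + \left(-22 - -3\right) \left(-25 + 0\right) = 0 + \left(-22 + 3\right) \left(-25\right) = 0 - -475 = 0 + 475 = 475$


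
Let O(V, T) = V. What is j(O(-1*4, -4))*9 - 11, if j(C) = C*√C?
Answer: -11 - 72*I ≈ -11.0 - 72.0*I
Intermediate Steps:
j(C) = C^(3/2)
j(O(-1*4, -4))*9 - 11 = (-1*4)^(3/2)*9 - 11 = (-4)^(3/2)*9 - 11 = -8*I*9 - 11 = -72*I - 11 = -11 - 72*I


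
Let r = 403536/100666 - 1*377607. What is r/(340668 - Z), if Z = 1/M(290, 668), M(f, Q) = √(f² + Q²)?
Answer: -3433688271866384076816/3097824283796708589475 - 38011782726*√132581/3097824283796708589475 ≈ -1.1084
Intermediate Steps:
M(f, Q) = √(Q² + f²)
r = -19005891363/50333 (r = 403536*(1/100666) - 377607 = 201768/50333 - 377607 = -19005891363/50333 ≈ -3.7760e+5)
Z = √132581/265162 (Z = 1/(√(668² + 290²)) = 1/(√(446224 + 84100)) = 1/(√530324) = 1/(2*√132581) = √132581/265162 ≈ 0.0013732)
r/(340668 - Z) = -19005891363/(50333*(340668 - √132581/265162))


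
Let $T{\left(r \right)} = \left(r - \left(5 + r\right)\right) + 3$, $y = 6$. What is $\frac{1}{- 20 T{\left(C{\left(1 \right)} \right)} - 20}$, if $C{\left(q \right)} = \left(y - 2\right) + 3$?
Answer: $\frac{1}{20} \approx 0.05$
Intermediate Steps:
$C{\left(q \right)} = 7$ ($C{\left(q \right)} = \left(6 - 2\right) + 3 = 4 + 3 = 7$)
$T{\left(r \right)} = -2$ ($T{\left(r \right)} = -5 + 3 = -2$)
$\frac{1}{- 20 T{\left(C{\left(1 \right)} \right)} - 20} = \frac{1}{\left(-20\right) \left(-2\right) - 20} = \frac{1}{40 - 20} = \frac{1}{20}$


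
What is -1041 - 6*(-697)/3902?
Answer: -2028900/1951 ≈ -1039.9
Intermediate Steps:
-1041 - 6*(-697)/3902 = -1041 - (-4182)/3902 = -1041 - 1*(-2091/1951) = -1041 + 2091/1951 = -2028900/1951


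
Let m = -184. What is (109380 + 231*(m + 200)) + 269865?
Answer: 382941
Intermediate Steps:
(109380 + 231*(m + 200)) + 269865 = (109380 + 231*(-184 + 200)) + 269865 = (109380 + 231*16) + 269865 = (109380 + 3696) + 269865 = 113076 + 269865 = 382941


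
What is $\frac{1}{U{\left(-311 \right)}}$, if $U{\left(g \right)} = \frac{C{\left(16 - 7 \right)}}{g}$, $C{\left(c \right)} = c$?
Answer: $- \frac{311}{9} \approx -34.556$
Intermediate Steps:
$U{\left(g \right)} = \frac{9}{g}$ ($U{\left(g \right)} = \frac{16 - 7}{g} = \frac{9}{g}$)
$\frac{1}{U{\left(-311 \right)}} = \frac{1}{9 \frac{1}{-311}} = \frac{1}{9 \left(- \frac{1}{311}\right)} = \frac{1}{- \frac{9}{311}} = - \frac{311}{9}$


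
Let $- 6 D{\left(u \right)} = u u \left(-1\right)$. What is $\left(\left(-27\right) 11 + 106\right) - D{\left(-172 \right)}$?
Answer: $- \frac{15365}{3} \approx -5121.7$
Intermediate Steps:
$D{\left(u \right)} = \frac{u^{2}}{6}$ ($D{\left(u \right)} = - \frac{u u \left(-1\right)}{6} = - \frac{u^{2} \left(-1\right)}{6} = - \frac{\left(-1\right) u^{2}}{6} = \frac{u^{2}}{6}$)
$\left(\left(-27\right) 11 + 106\right) - D{\left(-172 \right)} = \left(\left(-27\right) 11 + 106\right) - \frac{\left(-172\right)^{2}}{6} = \left(-297 + 106\right) - \frac{1}{6} \cdot 29584 = -191 - \frac{14792}{3} = - \frac{15365}{3}$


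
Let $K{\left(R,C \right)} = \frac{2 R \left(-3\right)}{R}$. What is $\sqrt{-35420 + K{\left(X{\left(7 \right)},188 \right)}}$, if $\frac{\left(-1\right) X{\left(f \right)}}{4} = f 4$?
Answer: $i \sqrt{35426} \approx 188.22 i$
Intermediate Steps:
$X{\left(f \right)} = - 16 f$ ($X{\left(f \right)} = - 4 f 4 = - 4 \cdot 4 f = - 16 f$)
$K{\left(R,C \right)} = -6$ ($K{\left(R,C \right)} = \frac{\left(-6\right) R}{R} = -6$)
$\sqrt{-35420 + K{\left(X{\left(7 \right)},188 \right)}} = \sqrt{-35420 - 6} = \sqrt{-35426} = i \sqrt{35426}$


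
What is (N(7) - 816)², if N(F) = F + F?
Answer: 643204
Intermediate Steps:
N(F) = 2*F
(N(7) - 816)² = (2*7 - 816)² = (14 - 816)² = (-802)² = 643204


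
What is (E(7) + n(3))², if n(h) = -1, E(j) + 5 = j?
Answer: 1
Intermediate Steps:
E(j) = -5 + j
(E(7) + n(3))² = ((-5 + 7) - 1)² = (2 - 1)² = 1² = 1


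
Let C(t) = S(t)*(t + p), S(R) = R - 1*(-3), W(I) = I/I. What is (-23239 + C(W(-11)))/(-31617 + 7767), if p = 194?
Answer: 22459/23850 ≈ 0.94168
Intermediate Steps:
W(I) = 1
S(R) = 3 + R (S(R) = R + 3 = 3 + R)
C(t) = (3 + t)*(194 + t) (C(t) = (3 + t)*(t + 194) = (3 + t)*(194 + t))
(-23239 + C(W(-11)))/(-31617 + 7767) = (-23239 + (3 + 1)*(194 + 1))/(-31617 + 7767) = (-23239 + 4*195)/(-23850) = (-23239 + 780)*(-1/23850) = -22459*(-1/23850) = 22459/23850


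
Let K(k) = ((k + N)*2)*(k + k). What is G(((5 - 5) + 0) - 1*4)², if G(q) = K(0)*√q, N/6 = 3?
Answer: 0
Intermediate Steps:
N = 18 (N = 6*3 = 18)
K(k) = 2*k*(36 + 2*k) (K(k) = ((k + 18)*2)*(k + k) = ((18 + k)*2)*(2*k) = (36 + 2*k)*(2*k) = 2*k*(36 + 2*k))
G(q) = 0 (G(q) = (4*0*(18 + 0))*√q = (4*0*18)*√q = 0*√q = 0)
G(((5 - 5) + 0) - 1*4)² = 0² = 0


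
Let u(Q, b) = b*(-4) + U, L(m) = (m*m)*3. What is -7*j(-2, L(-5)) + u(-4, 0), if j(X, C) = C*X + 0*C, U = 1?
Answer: 1051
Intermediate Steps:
L(m) = 3*m**2 (L(m) = m**2*3 = 3*m**2)
j(X, C) = C*X (j(X, C) = C*X + 0 = C*X)
u(Q, b) = 1 - 4*b (u(Q, b) = b*(-4) + 1 = -4*b + 1 = 1 - 4*b)
-7*j(-2, L(-5)) + u(-4, 0) = -7*3*(-5)**2*(-2) + (1 - 4*0) = -7*3*25*(-2) + (1 + 0) = -525*(-2) + 1 = -7*(-150) + 1 = 1050 + 1 = 1051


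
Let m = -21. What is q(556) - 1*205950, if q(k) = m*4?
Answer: -206034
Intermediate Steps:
q(k) = -84 (q(k) = -21*4 = -84)
q(556) - 1*205950 = -84 - 1*205950 = -84 - 205950 = -206034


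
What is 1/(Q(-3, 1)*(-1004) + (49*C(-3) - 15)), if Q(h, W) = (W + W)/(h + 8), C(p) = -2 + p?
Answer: -5/3308 ≈ -0.0015115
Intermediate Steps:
Q(h, W) = 2*W/(8 + h) (Q(h, W) = (2*W)/(8 + h) = 2*W/(8 + h))
1/(Q(-3, 1)*(-1004) + (49*C(-3) - 15)) = 1/((2*1/(8 - 3))*(-1004) + (49*(-2 - 3) - 15)) = 1/((2*1/5)*(-1004) + (49*(-5) - 15)) = 1/((2*1*(⅕))*(-1004) + (-245 - 15)) = 1/((⅖)*(-1004) - 260) = 1/(-2008/5 - 260) = 1/(-3308/5) = -5/3308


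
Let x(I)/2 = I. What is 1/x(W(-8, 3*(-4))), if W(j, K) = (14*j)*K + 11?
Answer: 1/2710 ≈ 0.00036900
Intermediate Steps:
W(j, K) = 11 + 14*K*j (W(j, K) = 14*K*j + 11 = 11 + 14*K*j)
x(I) = 2*I
1/x(W(-8, 3*(-4))) = 1/(2*(11 + 14*(3*(-4))*(-8))) = 1/(2*(11 + 14*(-12)*(-8))) = 1/(2*(11 + 1344)) = 1/(2*1355) = 1/2710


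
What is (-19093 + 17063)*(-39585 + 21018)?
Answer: 37691010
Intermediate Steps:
(-19093 + 17063)*(-39585 + 21018) = -2030*(-18567) = 37691010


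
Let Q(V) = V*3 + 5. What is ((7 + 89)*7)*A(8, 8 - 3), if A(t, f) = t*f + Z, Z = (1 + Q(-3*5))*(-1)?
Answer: 53088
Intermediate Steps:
Q(V) = 5 + 3*V (Q(V) = 3*V + 5 = 5 + 3*V)
Z = 39 (Z = (1 + (5 + 3*(-3*5)))*(-1) = (1 + (5 + 3*(-15)))*(-1) = (1 + (5 - 45))*(-1) = (1 - 40)*(-1) = -39*(-1) = 39)
A(t, f) = 39 + f*t (A(t, f) = t*f + 39 = f*t + 39 = 39 + f*t)
((7 + 89)*7)*A(8, 8 - 3) = ((7 + 89)*7)*(39 + (8 - 3)*8) = (96*7)*(39 + 5*8) = 672*(39 + 40) = 672*79 = 53088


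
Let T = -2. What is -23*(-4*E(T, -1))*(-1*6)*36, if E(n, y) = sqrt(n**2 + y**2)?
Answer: -19872*sqrt(5) ≈ -44435.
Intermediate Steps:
-23*(-4*E(T, -1))*(-1*6)*36 = -23*(-4*sqrt((-2)**2 + (-1)**2))*(-1*6)*36 = -23*(-4*sqrt(4 + 1))*(-6)*36 = -23*(-4*sqrt(5))*(-6)*36 = -552*sqrt(5)*36 = -19872*sqrt(5)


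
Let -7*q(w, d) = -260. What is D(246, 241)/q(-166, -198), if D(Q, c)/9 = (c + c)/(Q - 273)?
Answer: -1687/390 ≈ -4.3256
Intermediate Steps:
q(w, d) = 260/7 (q(w, d) = -⅐*(-260) = 260/7)
D(Q, c) = 18*c/(-273 + Q) (D(Q, c) = 9*((c + c)/(Q - 273)) = 9*((2*c)/(-273 + Q)) = 9*(2*c/(-273 + Q)) = 18*c/(-273 + Q))
D(246, 241)/q(-166, -198) = (18*241/(-273 + 246))/(260/7) = (18*241/(-27))*(7/260) = (18*241*(-1/27))*(7/260) = -482/3*7/260 = -1687/390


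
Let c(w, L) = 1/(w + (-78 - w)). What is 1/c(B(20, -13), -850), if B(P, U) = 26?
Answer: -78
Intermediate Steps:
c(w, L) = -1/78 (c(w, L) = 1/(-78) = -1/78)
1/c(B(20, -13), -850) = 1/(-1/78) = -78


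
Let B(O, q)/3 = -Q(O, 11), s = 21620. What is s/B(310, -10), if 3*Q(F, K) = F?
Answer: -2162/31 ≈ -69.742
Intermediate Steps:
Q(F, K) = F/3
B(O, q) = -O (B(O, q) = 3*(-O/3) = -O)
s/B(310, -10) = 21620/((-1*310)) = 21620/(-310) = 21620*(-1/310) = -2162/31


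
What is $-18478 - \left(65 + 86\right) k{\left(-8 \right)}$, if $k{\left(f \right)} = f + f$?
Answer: $-16062$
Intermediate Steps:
$k{\left(f \right)} = 2 f$
$-18478 - \left(65 + 86\right) k{\left(-8 \right)} = -18478 - \left(65 + 86\right) 2 \left(-8\right) = -18478 - 151 \left(-16\right) = -18478 - -2416 = -18478 + 2416 = -16062$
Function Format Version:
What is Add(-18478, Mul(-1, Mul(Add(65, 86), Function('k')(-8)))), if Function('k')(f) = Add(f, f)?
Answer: -16062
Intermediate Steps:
Function('k')(f) = Mul(2, f)
Add(-18478, Mul(-1, Mul(Add(65, 86), Function('k')(-8)))) = Add(-18478, Mul(-1, Mul(Add(65, 86), Mul(2, -8)))) = Add(-18478, Mul(-1, Mul(151, -16))) = Add(-18478, Mul(-1, -2416)) = Add(-18478, 2416) = -16062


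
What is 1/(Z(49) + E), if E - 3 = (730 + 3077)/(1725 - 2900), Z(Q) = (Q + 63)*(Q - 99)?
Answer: -25/140006 ≈ -0.00017856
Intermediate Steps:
Z(Q) = (-99 + Q)*(63 + Q) (Z(Q) = (63 + Q)*(-99 + Q) = (-99 + Q)*(63 + Q))
E = -6/25 (E = 3 + (730 + 3077)/(1725 - 2900) = 3 + 3807/(-1175) = 3 + 3807*(-1/1175) = 3 - 81/25 = -6/25 ≈ -0.24000)
1/(Z(49) + E) = 1/((-6237 + 49² - 36*49) - 6/25) = 1/((-6237 + 2401 - 1764) - 6/25) = 1/(-5600 - 6/25) = 1/(-140006/25) = -25/140006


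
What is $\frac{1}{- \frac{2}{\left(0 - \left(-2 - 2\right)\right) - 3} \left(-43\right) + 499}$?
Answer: $\frac{1}{585} \approx 0.0017094$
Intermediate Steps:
$\frac{1}{- \frac{2}{\left(0 - \left(-2 - 2\right)\right) - 3} \left(-43\right) + 499} = \frac{1}{- \frac{2}{\left(0 - -4\right) - 3} \left(-43\right) + 499} = \frac{1}{- \frac{2}{\left(0 + 4\right) - 3} \left(-43\right) + 499} = \frac{1}{- \frac{2}{4 - 3} \left(-43\right) + 499} = \frac{1}{- \frac{2}{1} \left(-43\right) + 499} = \frac{1}{\left(-2\right) 1 \left(-43\right) + 499} = \frac{1}{\left(-2\right) \left(-43\right) + 499} = \frac{1}{86 + 499} = \frac{1}{585}$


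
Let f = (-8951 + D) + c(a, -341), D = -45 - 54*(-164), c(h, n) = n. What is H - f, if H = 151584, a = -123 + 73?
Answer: 152065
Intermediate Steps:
a = -50
D = 8811 (D = -45 + 8856 = 8811)
f = -481 (f = (-8951 + 8811) - 341 = -140 - 341 = -481)
H - f = 151584 - 1*(-481) = 151584 + 481 = 152065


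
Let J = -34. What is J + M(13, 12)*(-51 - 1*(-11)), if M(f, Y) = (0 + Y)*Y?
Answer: -5794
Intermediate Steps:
M(f, Y) = Y**2 (M(f, Y) = Y*Y = Y**2)
J + M(13, 12)*(-51 - 1*(-11)) = -34 + 12**2*(-51 - 1*(-11)) = -34 + 144*(-51 + 11) = -34 + 144*(-40) = -34 - 5760 = -5794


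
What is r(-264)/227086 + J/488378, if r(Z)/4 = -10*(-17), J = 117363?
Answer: 793635037/3261876662 ≈ 0.24331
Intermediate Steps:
r(Z) = 680 (r(Z) = 4*(-10*(-17)) = 4*170 = 680)
r(-264)/227086 + J/488378 = 680/227086 + 117363/488378 = 680*(1/227086) + 117363*(1/488378) = 20/6679 + 117363/488378 = 793635037/3261876662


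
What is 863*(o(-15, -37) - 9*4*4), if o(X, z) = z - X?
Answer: -143258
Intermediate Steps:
863*(o(-15, -37) - 9*4*4) = 863*((-37 - 1*(-15)) - 9*4*4) = 863*((-37 + 15) - 36*4) = 863*(-22 - 144) = 863*(-166) = -143258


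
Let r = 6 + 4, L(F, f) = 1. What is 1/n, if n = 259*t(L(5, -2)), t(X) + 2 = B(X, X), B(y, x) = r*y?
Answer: 1/2072 ≈ 0.00048263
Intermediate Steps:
r = 10
B(y, x) = 10*y
t(X) = -2 + 10*X
n = 2072 (n = 259*(-2 + 10*1) = 259*(-2 + 10) = 259*8 = 2072)
1/n = 1/2072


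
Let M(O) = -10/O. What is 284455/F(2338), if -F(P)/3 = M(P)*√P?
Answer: 56891*√2338/6 ≈ 4.5847e+5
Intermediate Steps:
F(P) = 30/√P (F(P) = -3*(-10/P)*√P = -(-30)/√P = 30/√P)
284455/F(2338) = 284455/((30/√2338)) = 284455/((30*(√2338/2338))) = 284455/((15*√2338/1169)) = 284455*(√2338/30) = 56891*√2338/6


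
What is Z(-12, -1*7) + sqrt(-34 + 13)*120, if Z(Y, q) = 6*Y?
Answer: -72 + 120*I*sqrt(21) ≈ -72.0 + 549.91*I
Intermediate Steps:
Z(-12, -1*7) + sqrt(-34 + 13)*120 = 6*(-12) + sqrt(-34 + 13)*120 = -72 + sqrt(-21)*120 = -72 + (I*sqrt(21))*120 = -72 + 120*I*sqrt(21)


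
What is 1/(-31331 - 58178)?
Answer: -1/89509 ≈ -1.1172e-5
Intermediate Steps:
1/(-31331 - 58178) = 1/(-89509) = -1/89509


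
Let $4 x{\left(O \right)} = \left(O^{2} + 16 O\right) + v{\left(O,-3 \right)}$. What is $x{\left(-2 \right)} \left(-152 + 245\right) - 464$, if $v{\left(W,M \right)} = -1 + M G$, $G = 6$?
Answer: $- \frac{6227}{4} \approx -1556.8$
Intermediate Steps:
$v{\left(W,M \right)} = -1 + 6 M$ ($v{\left(W,M \right)} = -1 + M 6 = -1 + 6 M$)
$x{\left(O \right)} = - \frac{19}{4} + 4 O + \frac{O^{2}}{4}$ ($x{\left(O \right)} = \frac{\left(O^{2} + 16 O\right) + \left(-1 + 6 \left(-3\right)\right)}{4} = \frac{\left(O^{2} + 16 O\right) - 19}{4} = \frac{-19 + O^{2} + 16 O}{4} = - \frac{19}{4} + 4 O + \frac{O^{2}}{4}$)
$x{\left(-2 \right)} \left(-152 + 245\right) - 464 = \left(- \frac{19}{4} + 4 \left(-2\right) + \frac{\left(-2\right)^{2}}{4}\right) \left(-152 + 245\right) - 464 = \left(- \frac{19}{4} - 8 + \frac{1}{4} \cdot 4\right) 93 - 464 = \left(- \frac{19}{4} - 8 + 1\right) 93 - 464 = \left(- \frac{47}{4}\right) 93 - 464 = - \frac{4371}{4} - 464 = - \frac{6227}{4}$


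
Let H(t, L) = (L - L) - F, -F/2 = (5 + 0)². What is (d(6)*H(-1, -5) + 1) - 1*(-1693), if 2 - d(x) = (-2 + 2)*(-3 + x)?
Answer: 1794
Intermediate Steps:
d(x) = 2 (d(x) = 2 - (-2 + 2)*(-3 + x) = 2 - 0*(-3 + x) = 2 - 1*0 = 2 + 0 = 2)
F = -50 (F = -2*(5 + 0)² = -2*5² = -2*25 = -50)
H(t, L) = 50 (H(t, L) = (L - L) - 1*(-50) = 0 + 50 = 50)
(d(6)*H(-1, -5) + 1) - 1*(-1693) = (2*50 + 1) - 1*(-1693) = (100 + 1) + 1693 = 101 + 1693 = 1794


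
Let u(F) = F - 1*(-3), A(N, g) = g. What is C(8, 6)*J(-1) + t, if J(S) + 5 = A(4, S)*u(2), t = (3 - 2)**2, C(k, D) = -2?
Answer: 21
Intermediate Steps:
t = 1 (t = 1**2 = 1)
u(F) = 3 + F (u(F) = F + 3 = 3 + F)
J(S) = -5 + 5*S (J(S) = -5 + S*(3 + 2) = -5 + S*5 = -5 + 5*S)
C(8, 6)*J(-1) + t = -2*(-5 + 5*(-1)) + 1 = -2*(-5 - 5) + 1 = -2*(-10) + 1 = 20 + 1 = 21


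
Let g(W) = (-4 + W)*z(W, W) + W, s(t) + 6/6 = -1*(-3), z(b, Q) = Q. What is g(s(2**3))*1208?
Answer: -2416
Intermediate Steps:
s(t) = 2 (s(t) = -1 - 1*(-3) = -1 + 3 = 2)
g(W) = W + W*(-4 + W) (g(W) = (-4 + W)*W + W = W*(-4 + W) + W = W + W*(-4 + W))
g(s(2**3))*1208 = (2*(-3 + 2))*1208 = (2*(-1))*1208 = -2*1208 = -2416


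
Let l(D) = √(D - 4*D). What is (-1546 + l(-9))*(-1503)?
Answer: 2323638 - 4509*√3 ≈ 2.3158e+6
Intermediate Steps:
l(D) = √3*√(-D) (l(D) = √(-3*D) = √3*√(-D))
(-1546 + l(-9))*(-1503) = (-1546 + √3*√(-1*(-9)))*(-1503) = (-1546 + √3*√9)*(-1503) = (-1546 + √3*3)*(-1503) = (-1546 + 3*√3)*(-1503) = 2323638 - 4509*√3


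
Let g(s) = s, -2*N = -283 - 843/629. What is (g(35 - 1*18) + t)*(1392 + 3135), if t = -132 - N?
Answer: -732287520/629 ≈ -1.1642e+6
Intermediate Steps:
N = 89425/629 (N = -(-283 - 843/629)/2 = -1/2*(-178850/629) = 89425/629 ≈ 142.17)
t = -172453/629 (t = -132 - 1*89425/629 = -132 - 89425/629 = -172453/629 ≈ -274.17)
(g(35 - 1*18) + t)*(1392 + 3135) = ((35 - 1*18) - 172453/629)*(1392 + 3135) = ((35 - 18) - 172453/629)*4527 = (17 - 172453/629)*4527 = -161760/629*4527 = -732287520/629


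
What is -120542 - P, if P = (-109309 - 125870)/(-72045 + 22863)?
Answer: -282320563/2342 ≈ -1.2055e+5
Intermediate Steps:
P = 11199/2342 (P = -235179/(-49182) = -235179*(-1/49182) = 11199/2342 ≈ 4.7818)
-120542 - P = -120542 - 1*11199/2342 = -120542 - 11199/2342 = -282320563/2342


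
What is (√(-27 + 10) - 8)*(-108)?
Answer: 864 - 108*I*√17 ≈ 864.0 - 445.3*I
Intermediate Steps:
(√(-27 + 10) - 8)*(-108) = (√(-17) - 8)*(-108) = (I*√17 - 8)*(-108) = (-8 + I*√17)*(-108) = 864 - 108*I*√17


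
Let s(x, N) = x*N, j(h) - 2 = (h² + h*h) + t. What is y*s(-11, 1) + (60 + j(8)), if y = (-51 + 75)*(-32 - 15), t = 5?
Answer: 12603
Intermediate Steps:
j(h) = 7 + 2*h² (j(h) = 2 + ((h² + h*h) + 5) = 2 + ((h² + h²) + 5) = 2 + (2*h² + 5) = 2 + (5 + 2*h²) = 7 + 2*h²)
y = -1128 (y = 24*(-47) = -1128)
s(x, N) = N*x
y*s(-11, 1) + (60 + j(8)) = -1128*(-11) + (60 + (7 + 2*8²)) = -1128*(-11) + (60 + (7 + 2*64)) = 12408 + (60 + (7 + 128)) = 12408 + (60 + 135) = 12408 + 195 = 12603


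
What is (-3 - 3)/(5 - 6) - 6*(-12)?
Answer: 78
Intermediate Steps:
(-3 - 3)/(5 - 6) - 6*(-12) = -6/(-1) + 72 = -6*(-1) + 72 = 6 + 72 = 78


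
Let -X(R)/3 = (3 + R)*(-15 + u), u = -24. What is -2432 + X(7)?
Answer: -1262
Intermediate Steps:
X(R) = 351 + 117*R (X(R) = -3*(3 + R)*(-15 - 24) = -3*(3 + R)*(-39) = -3*(-117 - 39*R) = 351 + 117*R)
-2432 + X(7) = -2432 + (351 + 117*7) = -2432 + (351 + 819) = -2432 + 1170 = -1262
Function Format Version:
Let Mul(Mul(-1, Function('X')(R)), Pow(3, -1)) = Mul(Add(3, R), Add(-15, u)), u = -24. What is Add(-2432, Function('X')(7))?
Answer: -1262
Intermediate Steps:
Function('X')(R) = Add(351, Mul(117, R)) (Function('X')(R) = Mul(-3, Mul(Add(3, R), Add(-15, -24))) = Mul(-3, Mul(Add(3, R), -39)) = Mul(-3, Add(-117, Mul(-39, R))) = Add(351, Mul(117, R)))
Add(-2432, Function('X')(7)) = Add(-2432, Add(351, Mul(117, 7))) = Add(-2432, Add(351, 819)) = Add(-2432, 1170) = -1262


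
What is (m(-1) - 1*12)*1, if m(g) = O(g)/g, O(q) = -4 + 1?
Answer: -9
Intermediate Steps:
O(q) = -3
m(g) = -3/g
(m(-1) - 1*12)*1 = (-3/(-1) - 1*12)*1 = (-3*(-1) - 12)*1 = (3 - 12)*1 = -9*1 = -9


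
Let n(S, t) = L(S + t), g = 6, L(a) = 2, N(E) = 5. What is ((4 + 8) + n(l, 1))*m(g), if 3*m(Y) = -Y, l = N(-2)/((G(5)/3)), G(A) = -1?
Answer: -28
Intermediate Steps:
l = -15 (l = 5/((-1/3)) = 5/((-1*⅓)) = 5/(-⅓) = 5*(-3) = -15)
n(S, t) = 2
m(Y) = -Y/3 (m(Y) = (-Y)/3 = -Y/3)
((4 + 8) + n(l, 1))*m(g) = ((4 + 8) + 2)*(-⅓*6) = (12 + 2)*(-2) = 14*(-2) = -28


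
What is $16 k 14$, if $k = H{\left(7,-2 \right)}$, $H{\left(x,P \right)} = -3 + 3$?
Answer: $0$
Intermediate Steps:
$H{\left(x,P \right)} = 0$
$k = 0$
$16 k 14 = 16 \cdot 0 \cdot 14 = 0 \cdot 14 = 0$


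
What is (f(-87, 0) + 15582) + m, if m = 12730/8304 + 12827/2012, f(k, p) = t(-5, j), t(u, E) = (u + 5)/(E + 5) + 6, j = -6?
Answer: 32571368149/2088456 ≈ 15596.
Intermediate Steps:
t(u, E) = 6 + (5 + u)/(5 + E) (t(u, E) = (5 + u)/(5 + E) + 6 = 6 + (5 + u)/(5 + E))
f(k, p) = 6 (f(k, p) = (35 - 5 + 6*(-6))/(5 - 6) = (35 - 5 - 36)/(-1) = -1*(-6) = 6)
m = 16516021/2088456 (m = 12730*(1/8304) + 12827*(1/2012) = 6365/4152 + 12827/2012 = 16516021/2088456 ≈ 7.9082)
(f(-87, 0) + 15582) + m = (6 + 15582) + 16516021/2088456 = 15588 + 16516021/2088456 = 32571368149/2088456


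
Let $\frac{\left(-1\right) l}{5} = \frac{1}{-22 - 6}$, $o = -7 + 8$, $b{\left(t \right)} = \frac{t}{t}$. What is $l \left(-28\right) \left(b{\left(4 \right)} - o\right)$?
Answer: $0$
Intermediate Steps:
$b{\left(t \right)} = 1$
$o = 1$
$l = \frac{5}{28}$ ($l = - \frac{5}{-22 - 6} = - \frac{5}{-28} = \left(-5\right) \left(- \frac{1}{28}\right) = \frac{5}{28} \approx 0.17857$)
$l \left(-28\right) \left(b{\left(4 \right)} - o\right) = \frac{5}{28} \left(-28\right) \left(1 - 1\right) = - 5 \left(1 - 1\right) = \left(-5\right) 0 = 0$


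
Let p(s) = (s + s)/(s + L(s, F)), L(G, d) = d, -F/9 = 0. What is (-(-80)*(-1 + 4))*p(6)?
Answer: 480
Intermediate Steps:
F = 0 (F = -9*0 = 0)
p(s) = 2 (p(s) = (s + s)/(s + 0) = (2*s)/s = 2)
(-(-80)*(-1 + 4))*p(6) = -(-80)*(-1 + 4)*2 = -(-80)*3*2 = -40*(-6)*2 = 240*2 = 480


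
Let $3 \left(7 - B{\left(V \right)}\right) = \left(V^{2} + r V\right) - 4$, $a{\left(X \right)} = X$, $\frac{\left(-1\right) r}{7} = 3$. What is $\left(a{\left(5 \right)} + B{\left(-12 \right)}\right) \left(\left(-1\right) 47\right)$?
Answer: $\frac{16732}{3} \approx 5577.3$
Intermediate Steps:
$r = -21$ ($r = \left(-7\right) 3 = -21$)
$B{\left(V \right)} = \frac{25}{3} + 7 V - \frac{V^{2}}{3}$ ($B{\left(V \right)} = 7 - \frac{\left(V^{2} - 21 V\right) - 4}{3} = 7 - \frac{-4 + V^{2} - 21 V}{3} = 7 + \left(\frac{4}{3} + 7 V - \frac{V^{2}}{3}\right) = \frac{25}{3} + 7 V - \frac{V^{2}}{3}$)
$\left(a{\left(5 \right)} + B{\left(-12 \right)}\right) \left(\left(-1\right) 47\right) = \left(5 + \left(\frac{25}{3} + 7 \left(-12\right) - \frac{\left(-12\right)^{2}}{3}\right)\right) \left(\left(-1\right) 47\right) = \left(5 - \frac{371}{3}\right) \left(-47\right) = \left(- \frac{356}{3}\right) \left(-47\right) = \frac{16732}{3}$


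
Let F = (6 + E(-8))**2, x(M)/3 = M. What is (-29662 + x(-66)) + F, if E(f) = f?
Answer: -29856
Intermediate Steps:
x(M) = 3*M
F = 4 (F = (6 - 8)**2 = (-2)**2 = 4)
(-29662 + x(-66)) + F = (-29662 + 3*(-66)) + 4 = (-29662 - 198) + 4 = -29860 + 4 = -29856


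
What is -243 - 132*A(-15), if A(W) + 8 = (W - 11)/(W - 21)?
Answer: 2153/3 ≈ 717.67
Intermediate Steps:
A(W) = -8 + (-11 + W)/(-21 + W) (A(W) = -8 + (W - 11)/(W - 21) = -8 + (-11 + W)/(-21 + W))
-243 - 132*A(-15) = -243 - 132*(157 - 7*(-15))/(-21 - 15) = -243 - 132*(157 + 105)/(-36) = -243 - (-11)*262/3 = -243 - 132*(-131/18) = -243 + 2882/3 = 2153/3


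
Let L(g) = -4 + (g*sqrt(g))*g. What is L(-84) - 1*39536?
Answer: -39540 + 14112*I*sqrt(21) ≈ -39540.0 + 64669.0*I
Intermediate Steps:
L(g) = -4 + g**(5/2) (L(g) = -4 + g**(3/2)*g = -4 + g**(5/2))
L(-84) - 1*39536 = (-4 + (-84)**(5/2)) - 1*39536 = (-4 + 14112*I*sqrt(21)) - 39536 = -39540 + 14112*I*sqrt(21)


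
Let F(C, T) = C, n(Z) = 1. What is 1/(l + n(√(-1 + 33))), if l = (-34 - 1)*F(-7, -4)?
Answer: 1/246 ≈ 0.0040650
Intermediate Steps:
l = 245 (l = (-34 - 1)*(-7) = -35*(-7) = 245)
1/(l + n(√(-1 + 33))) = 1/(245 + 1) = 1/246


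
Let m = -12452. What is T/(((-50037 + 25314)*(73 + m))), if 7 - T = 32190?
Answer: -32183/306046017 ≈ -0.00010516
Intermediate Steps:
T = -32183 (T = 7 - 1*32190 = 7 - 32190 = -32183)
T/(((-50037 + 25314)*(73 + m))) = -32183*1/((-50037 + 25314)*(73 - 12452)) = -32183/((-24723*(-12379))) = -32183/306046017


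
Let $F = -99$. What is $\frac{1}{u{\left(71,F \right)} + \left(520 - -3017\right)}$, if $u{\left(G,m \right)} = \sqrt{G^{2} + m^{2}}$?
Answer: $\frac{3537}{12495527} - \frac{\sqrt{14842}}{12495527} \approx 0.00027331$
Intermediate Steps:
$\frac{1}{u{\left(71,F \right)} + \left(520 - -3017\right)} = \frac{1}{\sqrt{71^{2} + \left(-99\right)^{2}} + \left(520 - -3017\right)} = \frac{1}{\sqrt{5041 + 9801} + \left(520 + 3017\right)} = \frac{1}{\sqrt{14842} + 3537} = \frac{1}{3537 + \sqrt{14842}}$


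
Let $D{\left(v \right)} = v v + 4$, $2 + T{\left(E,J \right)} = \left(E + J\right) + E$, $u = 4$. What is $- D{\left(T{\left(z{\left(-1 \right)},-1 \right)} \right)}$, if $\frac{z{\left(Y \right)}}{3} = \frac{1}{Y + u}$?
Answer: $-5$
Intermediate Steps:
$z{\left(Y \right)} = \frac{3}{4 + Y}$ ($z{\left(Y \right)} = \frac{3}{Y + 4} = \frac{3}{4 + Y}$)
$T{\left(E,J \right)} = -2 + J + 2 E$ ($T{\left(E,J \right)} = -2 + \left(\left(E + J\right) + E\right) = -2 + \left(J + 2 E\right) = -2 + J + 2 E$)
$D{\left(v \right)} = 4 + v^{2}$ ($D{\left(v \right)} = v^{2} + 4 = 4 + v^{2}$)
$- D{\left(T{\left(z{\left(-1 \right)},-1 \right)} \right)} = - (4 + \left(-2 - 1 + 2 \frac{3}{4 - 1}\right)^{2}) = - (4 + \left(-2 - 1 + 2 \cdot \frac{3}{3}\right)^{2}) = - (4 + \left(-2 - 1 + 2 \cdot 3 \cdot \frac{1}{3}\right)^{2}) = - (4 + \left(-2 - 1 + 2 \cdot 1\right)^{2}) = - (4 + \left(-2 - 1 + 2\right)^{2}) = - (4 + \left(-1\right)^{2}) = - (4 + 1) = \left(-1\right) 5 = -5$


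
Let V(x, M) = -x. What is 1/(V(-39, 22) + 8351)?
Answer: 1/8390 ≈ 0.00011919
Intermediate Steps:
1/(V(-39, 22) + 8351) = 1/(-1*(-39) + 8351) = 1/(39 + 8351) = 1/8390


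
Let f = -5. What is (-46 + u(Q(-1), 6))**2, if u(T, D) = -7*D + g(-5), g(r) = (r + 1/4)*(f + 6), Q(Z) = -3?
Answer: 137641/16 ≈ 8602.6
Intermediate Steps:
g(r) = 1/4 + r (g(r) = (r + 1/4)*(-5 + 6) = (r + 1/4)*1 = (1/4 + r)*1 = 1/4 + r)
u(T, D) = -19/4 - 7*D (u(T, D) = -7*D + (1/4 - 5) = -7*D - 19/4 = -19/4 - 7*D)
(-46 + u(Q(-1), 6))**2 = (-46 + (-19/4 - 7*6))**2 = (-46 + (-19/4 - 42))**2 = (-46 - 187/4)**2 = (-371/4)**2 = 137641/16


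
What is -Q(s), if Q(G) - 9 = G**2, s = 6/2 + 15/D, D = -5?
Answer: -9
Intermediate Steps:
s = 0 (s = 6/2 + 15/(-5) = 6*(1/2) + 15*(-1/5) = 3 - 3 = 0)
Q(G) = 9 + G**2
-Q(s) = -(9 + 0**2) = -(9 + 0) = -1*9 = -9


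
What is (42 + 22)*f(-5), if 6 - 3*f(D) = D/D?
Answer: 320/3 ≈ 106.67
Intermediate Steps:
f(D) = 5/3 (f(D) = 2 - D/(3*D) = 2 - ⅓*1 = 2 - ⅓ = 5/3)
(42 + 22)*f(-5) = (42 + 22)*(5/3) = 64*(5/3) = 320/3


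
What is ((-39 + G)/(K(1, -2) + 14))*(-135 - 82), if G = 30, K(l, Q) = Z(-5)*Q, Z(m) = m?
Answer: 651/8 ≈ 81.375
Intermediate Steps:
K(l, Q) = -5*Q
((-39 + G)/(K(1, -2) + 14))*(-135 - 82) = ((-39 + 30)/(-5*(-2) + 14))*(-135 - 82) = -9/(10 + 14)*(-217) = -9/24*(-217) = -9*1/24*(-217) = -3/8*(-217) = 651/8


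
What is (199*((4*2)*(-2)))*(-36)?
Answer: 114624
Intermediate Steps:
(199*((4*2)*(-2)))*(-36) = (199*(8*(-2)))*(-36) = (199*(-16))*(-36) = -3184*(-36) = 114624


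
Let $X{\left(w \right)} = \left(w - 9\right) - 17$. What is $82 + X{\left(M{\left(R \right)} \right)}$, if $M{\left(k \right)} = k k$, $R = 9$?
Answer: $137$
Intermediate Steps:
$M{\left(k \right)} = k^{2}$
$X{\left(w \right)} = -26 + w$ ($X{\left(w \right)} = \left(-9 + w\right) - 17 = -26 + w$)
$82 + X{\left(M{\left(R \right)} \right)} = 82 - \left(26 - 9^{2}\right) = 82 + \left(-26 + 81\right) = 82 + 55 = 137$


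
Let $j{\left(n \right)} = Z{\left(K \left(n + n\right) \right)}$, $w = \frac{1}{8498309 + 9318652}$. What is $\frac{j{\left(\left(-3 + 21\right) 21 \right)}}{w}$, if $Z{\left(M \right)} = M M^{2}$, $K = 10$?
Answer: $7698374174304576000$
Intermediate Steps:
$w = \frac{1}{17816961} \approx 5.6126 \cdot 10^{-8}$
$Z{\left(M \right)} = M^{3}$
$j{\left(n \right)} = 8000 n^{3}$ ($j{\left(n \right)} = \left(10 \left(n + n\right)\right)^{3} = \left(10 \cdot 2 n\right)^{3} = \left(20 n\right)^{3} = 8000 n^{3}$)
$\frac{j{\left(\left(-3 + 21\right) 21 \right)}}{w} = 8000 \left(\left(-3 + 21\right) 21\right)^{3} \frac{1}{\frac{1}{17816961}} = 8000 \left(18 \cdot 21\right)^{3} \cdot 17816961 = 8000 \cdot 378^{3} \cdot 17816961 = 8000 \cdot 54010152 \cdot 17816961 = 432081216000 \cdot 17816961 = 7698374174304576000$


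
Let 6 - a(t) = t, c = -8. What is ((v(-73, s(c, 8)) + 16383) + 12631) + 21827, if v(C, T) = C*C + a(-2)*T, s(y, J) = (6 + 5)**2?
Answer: 57138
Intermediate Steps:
a(t) = 6 - t
s(y, J) = 121 (s(y, J) = 11**2 = 121)
v(C, T) = C**2 + 8*T (v(C, T) = C*C + (6 - 1*(-2))*T = C**2 + (6 + 2)*T = C**2 + 8*T)
((v(-73, s(c, 8)) + 16383) + 12631) + 21827 = ((((-73)**2 + 8*121) + 16383) + 12631) + 21827 = (((5329 + 968) + 16383) + 12631) + 21827 = ((6297 + 16383) + 12631) + 21827 = (22680 + 12631) + 21827 = 35311 + 21827 = 57138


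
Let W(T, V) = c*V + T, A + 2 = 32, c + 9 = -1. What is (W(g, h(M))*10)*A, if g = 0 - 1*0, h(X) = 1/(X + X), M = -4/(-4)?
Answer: -1500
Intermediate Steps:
c = -10 (c = -9 - 1 = -10)
M = 1 (M = -4*(-¼) = 1)
h(X) = 1/(2*X)
A = 30 (A = -2 + 32 = 30)
g = 0 (g = 0 + 0 = 0)
W(T, V) = T - 10*V (W(T, V) = -10*V + T = T - 10*V)
(W(g, h(M))*10)*A = ((0 - 5/1)*10)*30 = ((0 - 5)*10)*30 = -5*10*30 = -50*30 = -1500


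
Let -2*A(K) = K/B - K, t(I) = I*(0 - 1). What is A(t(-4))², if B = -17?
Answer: 1296/289 ≈ 4.4844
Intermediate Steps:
t(I) = -I (t(I) = I*(-1) = -I)
A(K) = 9*K/17 (A(K) = -(K/(-17) - K)/2 = -(K*(-1/17) - K)/2 = -(-K/17 - K)/2 = -(-9)*K/17 = 9*K/17)
A(t(-4))² = (9*(-1*(-4))/17)² = ((9/17)*4)² = (36/17)² = 1296/289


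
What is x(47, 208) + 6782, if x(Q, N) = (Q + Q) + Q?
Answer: 6923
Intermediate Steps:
x(Q, N) = 3*Q (x(Q, N) = 2*Q + Q = 3*Q)
x(47, 208) + 6782 = 3*47 + 6782 = 141 + 6782 = 6923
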